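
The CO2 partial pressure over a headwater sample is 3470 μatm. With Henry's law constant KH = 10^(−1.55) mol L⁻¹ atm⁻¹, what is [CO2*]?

KH = 10^(−1.55) = 2.818×10^-2 mol L⁻¹ atm⁻¹
[CO2*] = KH · pCO2 = 2.818×10^-2 × 3470×10^-6 atm = 9.78×10^-5 mol/L

[CO2*] = 97.8 μmol/L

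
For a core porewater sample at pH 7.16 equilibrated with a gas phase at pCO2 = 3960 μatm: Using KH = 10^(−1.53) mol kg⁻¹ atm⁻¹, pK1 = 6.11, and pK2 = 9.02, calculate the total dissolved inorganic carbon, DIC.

[CO2*] = KH · pCO2 = 10^(−1.53) × 3960×10^-6 = 1.169×10^-4 mol/kg
α₀ = 1/(1 + K1/[H⁺] + K1K2/[H⁺]²) = 1/(1 + 10^+1.05 + 10^-0.81) = 0.08081
DIC = [CO2*]/α₀ = 1.169×10^-4 / 0.08081 = 1.45 mmol/kg

DIC = 1.45 mmol/kg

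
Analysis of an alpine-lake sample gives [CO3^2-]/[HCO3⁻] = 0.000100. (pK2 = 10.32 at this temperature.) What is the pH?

From K2 = [H⁺][CO3^2-]/[HCO3⁻]:  pH = pK2 + log₁₀([CO3^2-]/[HCO3⁻])
log₁₀(0.000100) = -4.000
pH = 10.32 + (-4.000) = 6.32

pH = 6.32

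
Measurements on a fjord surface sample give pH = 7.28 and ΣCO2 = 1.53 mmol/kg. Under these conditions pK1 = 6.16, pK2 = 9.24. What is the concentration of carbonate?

[CO3²⁻] = 15.4 μmol/kg

α₂ = 1 / (1 + [H⁺]/K2 + [H⁺]²/(K1K2)) = 1 / (1 + 10^+1.96 + 10^+0.84)
   = 1 / (1 + 91.201 + 6.9183) = 1/99.119 = 0.01009
[CO3²⁻] = α₂ × DIC = 0.01009 × 1.53 = 0.0154 mmol/kg = 15.4 μmol/kg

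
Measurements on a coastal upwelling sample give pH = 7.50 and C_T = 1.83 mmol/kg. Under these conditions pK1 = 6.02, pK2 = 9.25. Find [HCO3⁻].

α₁ = 1 / (1 + [H⁺]/K1 + K2/[H⁺]) = 1 / (1 + 10^-1.48 + 10^-1.75)
   = 1 / (1 + 0.033113 + 0.017783) = 1/1.0509 = 0.9516
[HCO3⁻] = α₁ × DIC = 0.9516 × 1.83 = 1.74 mmol/kg

[HCO3⁻] = 1.74 mmol/kg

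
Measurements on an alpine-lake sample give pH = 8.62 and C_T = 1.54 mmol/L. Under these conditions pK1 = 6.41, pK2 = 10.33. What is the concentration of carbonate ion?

α₂ = 1 / (1 + [H⁺]/K2 + [H⁺]²/(K1K2)) = 1 / (1 + 10^+1.71 + 10^-0.50)
   = 1 / (1 + 51.286 + 0.31623) = 1/52.602 = 0.01901
[CO3²⁻] = α₂ × DIC = 0.01901 × 1.54 = 0.0293 mmol/L

[CO3²⁻] = 0.0293 mmol/L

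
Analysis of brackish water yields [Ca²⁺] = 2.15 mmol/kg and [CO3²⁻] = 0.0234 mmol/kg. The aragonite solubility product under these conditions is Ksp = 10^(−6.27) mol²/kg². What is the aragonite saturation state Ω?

Ksp = 10^(−6.27) = 5.370×10^-7
Ω = [Ca²⁺][CO3²⁻]/Ksp = (2.15×10^-3)(0.0234×10^-3) / 5.370×10^-7 = 0.0937

Ω = 0.0937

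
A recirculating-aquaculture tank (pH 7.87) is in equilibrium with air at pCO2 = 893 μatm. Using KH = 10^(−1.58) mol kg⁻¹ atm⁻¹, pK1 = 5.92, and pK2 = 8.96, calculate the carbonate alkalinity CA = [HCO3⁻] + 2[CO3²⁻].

CA = 2.43 mmol/kg

[CO2*] = KH · pCO2 = 10^(−1.58) × 893×10^-6 = 2.349×10^-5 mol/kg
α₀ = 1/(1 + K1/[H⁺] + K1K2/[H⁺]²) = 1/(1 + 10^+1.95 + 10^+0.86) = 0.01027
DIC = [CO2*]/α₀ = 2.349×10^-5 / 0.01027 = 2.287 mmol/kg
CA = (α₁ + 2α₂)·DIC = (0.9153 + 2×0.07440) × 2.287 = 2.43 mmol/kg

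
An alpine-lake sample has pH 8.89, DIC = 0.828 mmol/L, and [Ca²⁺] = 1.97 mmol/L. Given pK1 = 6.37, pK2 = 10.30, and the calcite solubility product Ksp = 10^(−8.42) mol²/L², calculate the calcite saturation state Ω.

α₂ = 1 / (1 + [H⁺]/K2 + [H⁺]²/(K1K2)) = 1 / (1 + 10^+1.41 + 10^-1.11)
   = 1 / (1 + 25.704 + 0.077625) = 1/26.782 = 0.03734
[CO3²⁻] = α₂ × DIC = 0.03734 × 0.828 = 0.03092 mmol/L
Ksp = 10^(−8.42) = 3.802×10^-9
Ω = [Ca²⁺][CO3²⁻]/Ksp = (1.97×10^-3)(3.092×10^-5) / 3.802×10^-9 = 16.0

Ω = 16.0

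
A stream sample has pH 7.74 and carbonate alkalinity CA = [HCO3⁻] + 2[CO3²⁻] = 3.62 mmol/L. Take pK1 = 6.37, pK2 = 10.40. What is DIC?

DIC = 3.77 mmol/L

CA = [HCO3⁻] + 2[CO3²⁻] = (α₁ + 2α₂)·DIC
At pH 7.74: [H⁺]/K1 = 10^-1.37 = 0.042658, K2/[H⁺] = 10^-2.66 = 0.0021878
α₁ = 1/(1 + 0.042658 + 0.0021878) = 1/1.0448 = 0.9571; α₂ = α₁·K2/[H⁺] = 0.002094
α₁ + 2α₂ = 0.9613
DIC = CA / (α₁ + 2α₂) = 3.62 / 0.9613 = 3.77 mmol/L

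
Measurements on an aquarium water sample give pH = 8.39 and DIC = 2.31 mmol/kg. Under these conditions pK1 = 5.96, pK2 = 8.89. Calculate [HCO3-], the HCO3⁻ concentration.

[HCO3⁻] = 1.75 mmol/kg

α₁ = 1 / (1 + [H⁺]/K1 + K2/[H⁺]) = 1 / (1 + 10^-2.43 + 10^-0.50)
   = 1 / (1 + 0.0037154 + 0.31623) = 1/1.3199 = 0.7576
[HCO3⁻] = α₁ × DIC = 0.7576 × 2.31 = 1.75 mmol/kg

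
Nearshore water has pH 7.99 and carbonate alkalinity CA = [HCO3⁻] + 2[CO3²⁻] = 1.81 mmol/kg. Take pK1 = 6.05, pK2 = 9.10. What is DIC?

DIC = 1.71 mmol/kg

CA = [HCO3⁻] + 2[CO3²⁻] = (α₁ + 2α₂)·DIC
At pH 7.99: [H⁺]/K1 = 10^-1.94 = 0.011482, K2/[H⁺] = 10^-1.11 = 0.077625
α₁ = 1/(1 + 0.011482 + 0.077625) = 1/1.0891 = 0.9182; α₂ = α₁·K2/[H⁺] = 0.07127
α₁ + 2α₂ = 1.0607
DIC = CA / (α₁ + 2α₂) = 1.81 / 1.0607 = 1.71 mmol/kg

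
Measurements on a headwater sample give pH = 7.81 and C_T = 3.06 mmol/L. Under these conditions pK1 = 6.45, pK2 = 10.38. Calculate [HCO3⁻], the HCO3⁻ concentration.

α₁ = 1 / (1 + [H⁺]/K1 + K2/[H⁺]) = 1 / (1 + 10^-1.36 + 10^-2.57)
   = 1 / (1 + 0.043652 + 0.0026915) = 1/1.0463 = 0.9557
[HCO3⁻] = α₁ × DIC = 0.9557 × 3.06 = 2.92 mmol/L

[HCO3⁻] = 2.92 mmol/L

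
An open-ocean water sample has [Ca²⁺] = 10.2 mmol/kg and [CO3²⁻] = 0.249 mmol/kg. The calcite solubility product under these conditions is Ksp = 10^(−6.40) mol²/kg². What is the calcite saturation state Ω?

Ksp = 10^(−6.40) = 3.981×10^-7
Ω = [Ca²⁺][CO3²⁻]/Ksp = (10.2×10^-3)(0.249×10^-3) / 3.981×10^-7 = 6.38

Ω = 6.38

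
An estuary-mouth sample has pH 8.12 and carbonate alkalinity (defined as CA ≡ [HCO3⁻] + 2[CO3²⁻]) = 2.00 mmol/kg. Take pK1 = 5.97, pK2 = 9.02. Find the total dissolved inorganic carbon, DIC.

DIC = 1.81 mmol/kg

CA = [HCO3⁻] + 2[CO3²⁻] = (α₁ + 2α₂)·DIC
At pH 8.12: [H⁺]/K1 = 10^-2.15 = 0.0070795, K2/[H⁺] = 10^-0.90 = 0.12589
α₁ = 1/(1 + 0.0070795 + 0.12589) = 1/1.1330 = 0.8826; α₂ = α₁·K2/[H⁺] = 0.1111
α₁ + 2α₂ = 1.1049
DIC = CA / (α₁ + 2α₂) = 2.00 / 1.1049 = 1.81 mmol/kg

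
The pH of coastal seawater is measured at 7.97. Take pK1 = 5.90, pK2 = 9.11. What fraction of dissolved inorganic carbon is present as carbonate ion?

α₂ = 1 / (1 + [H⁺]/K2 + [H⁺]²/(K1K2)) = 1 / (1 + 10^+1.14 + 10^-0.93)
   = 1 / (1 + 13.804 + 0.11749) = 1/14.921 = 0.06702

α₂ = 0.0670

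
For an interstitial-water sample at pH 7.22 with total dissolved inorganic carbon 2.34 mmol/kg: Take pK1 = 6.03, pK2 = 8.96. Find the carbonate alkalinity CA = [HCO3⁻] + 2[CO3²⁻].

CA = 2.24 mmol/kg

CA = [HCO3⁻] + 2[CO3²⁻] = (α₁ + 2α₂)·DIC
At pH 7.22: [H⁺]/K1 = 10^-1.19 = 0.064565, K2/[H⁺] = 10^-1.74 = 0.018197
α₁ = 1/(1 + 0.064565 + 0.018197) = 1/1.0828 = 0.9236; α₂ = α₁·K2/[H⁺] = 0.01681
α₁ + 2α₂ = 0.9572
CA = 0.9572 × 2.34 = 2.24 mmol/kg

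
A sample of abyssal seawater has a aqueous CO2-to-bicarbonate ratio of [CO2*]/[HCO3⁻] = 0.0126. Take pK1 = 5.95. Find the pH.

pH = 7.85

From K1 = [H⁺][HCO3⁻]/[CO2*]:  pH = pK1 − log₁₀([CO2*]/[HCO3⁻])
log₁₀(0.0126) = -1.900
pH = 5.95 − (-1.900) = 7.85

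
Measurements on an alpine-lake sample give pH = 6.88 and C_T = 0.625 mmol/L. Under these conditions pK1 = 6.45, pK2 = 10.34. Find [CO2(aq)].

[CO2*] = 0.169 mmol/L

α₀ = 1 / (1 + K1/[H⁺] + K1K2/[H⁺]²) = 1 / (1 + 10^+0.43 + 10^-3.03)
   = 1 / (1 + 2.6915 + 0.00093325) = 1/3.6925 = 0.2708
[CO2*] = α₀ × DIC = 0.2708 × 0.625 = 0.169 mmol/L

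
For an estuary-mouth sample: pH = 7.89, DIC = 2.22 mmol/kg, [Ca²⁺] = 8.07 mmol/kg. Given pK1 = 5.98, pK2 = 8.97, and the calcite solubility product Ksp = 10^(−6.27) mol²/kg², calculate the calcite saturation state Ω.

α₂ = 1 / (1 + [H⁺]/K2 + [H⁺]²/(K1K2)) = 1 / (1 + 10^+1.08 + 10^-0.83)
   = 1 / (1 + 12.023 + 0.14791) = 1/13.171 = 0.07593
[CO3²⁻] = α₂ × DIC = 0.07593 × 2.22 = 0.1686 mmol/kg
Ksp = 10^(−6.27) = 5.370×10^-7
Ω = [Ca²⁺][CO3²⁻]/Ksp = (8.07×10^-3)(1.686×10^-4) / 5.370×10^-7 = 2.53

Ω = 2.53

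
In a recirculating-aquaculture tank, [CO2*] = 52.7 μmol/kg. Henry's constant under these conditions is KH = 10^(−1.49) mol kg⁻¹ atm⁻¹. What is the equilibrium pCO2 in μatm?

KH = 10^(−1.49) = 3.236×10^-2 mol kg⁻¹ atm⁻¹
pCO2 = [CO2*]/KH = 52.7×10^-6 / 3.236×10^-2 = 1.63×10^-3 atm = 1630 μatm

pCO2 = 1630 μatm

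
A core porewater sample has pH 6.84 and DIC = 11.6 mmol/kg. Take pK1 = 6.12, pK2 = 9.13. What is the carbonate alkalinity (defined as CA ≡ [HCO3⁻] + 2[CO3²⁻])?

CA = [HCO3⁻] + 2[CO3²⁻] = (α₁ + 2α₂)·DIC
At pH 6.84: [H⁺]/K1 = 10^-0.72 = 0.19055, K2/[H⁺] = 10^-2.29 = 0.0051286
α₁ = 1/(1 + 0.19055 + 0.0051286) = 1/1.1957 = 0.8363; α₂ = α₁·K2/[H⁺] = 0.004289
α₁ + 2α₂ = 0.8449
CA = 0.8449 × 11.6 = 9.80 mmol/kg

CA = 9.80 mmol/kg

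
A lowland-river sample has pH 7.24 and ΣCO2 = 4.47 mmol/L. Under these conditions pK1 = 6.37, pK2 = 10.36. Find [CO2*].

α₀ = 1 / (1 + K1/[H⁺] + K1K2/[H⁺]²) = 1 / (1 + 10^+0.87 + 10^-2.25)
   = 1 / (1 + 7.4131 + 0.0056234) = 1/8.4187 = 0.1188
[CO2*] = α₀ × DIC = 0.1188 × 4.47 = 0.531 mmol/L

[CO2*] = 0.531 mmol/L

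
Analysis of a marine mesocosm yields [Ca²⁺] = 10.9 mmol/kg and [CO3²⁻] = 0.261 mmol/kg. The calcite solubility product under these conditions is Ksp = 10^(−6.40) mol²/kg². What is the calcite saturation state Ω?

Ksp = 10^(−6.40) = 3.981×10^-7
Ω = [Ca²⁺][CO3²⁻]/Ksp = (10.9×10^-3)(0.261×10^-3) / 3.981×10^-7 = 7.15

Ω = 7.15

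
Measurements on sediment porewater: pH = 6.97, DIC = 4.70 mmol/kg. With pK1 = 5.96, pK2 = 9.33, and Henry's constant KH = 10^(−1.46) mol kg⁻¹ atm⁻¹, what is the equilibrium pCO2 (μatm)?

α₀ = 1 / (1 + K1/[H⁺] + K1K2/[H⁺]²) = 1 / (1 + 10^+1.01 + 10^-1.35)
   = 1 / (1 + 10.233 + 0.044668) = 1/11.278 = 0.08867
[CO2*] = α₀ × DIC = 0.08867 × 4.70 = 0.4168 mmol/kg
pCO2 = [CO2*]/KH = 4.168×10^-4 / 3.467×10^-2 = 1.20×10^4 μatm

pCO2 = 1.20×10^4 μatm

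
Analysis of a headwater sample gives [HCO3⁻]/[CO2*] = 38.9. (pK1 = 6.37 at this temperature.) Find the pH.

pH = 7.96

From K1 = [H⁺][HCO3⁻]/[CO2*]:  pH = pK1 + log₁₀([HCO3⁻]/[CO2*])
log₁₀(38.9) = +1.590
pH = 6.37 + (+1.590) = 7.96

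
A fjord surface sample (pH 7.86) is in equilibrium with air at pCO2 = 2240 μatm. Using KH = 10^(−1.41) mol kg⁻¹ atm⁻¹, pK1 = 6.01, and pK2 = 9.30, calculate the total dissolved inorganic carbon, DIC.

DIC = 6.48 mmol/kg

[CO2*] = KH · pCO2 = 10^(−1.41) × 2240×10^-6 = 8.715×10^-5 mol/kg
α₀ = 1/(1 + K1/[H⁺] + K1K2/[H⁺]²) = 1/(1 + 10^+1.85 + 10^+0.41) = 0.01345
DIC = [CO2*]/α₀ = 8.715×10^-5 / 0.01345 = 6.48 mmol/kg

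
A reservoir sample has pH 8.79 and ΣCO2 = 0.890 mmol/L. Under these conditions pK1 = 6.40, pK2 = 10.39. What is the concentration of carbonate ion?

α₂ = 1 / (1 + [H⁺]/K2 + [H⁺]²/(K1K2)) = 1 / (1 + 10^+1.60 + 10^-0.79)
   = 1 / (1 + 39.811 + 0.16218) = 1/40.973 = 0.02441
[CO3²⁻] = α₂ × DIC = 0.02441 × 0.890 = 0.0217 mmol/L

[CO3²⁻] = 0.0217 mmol/L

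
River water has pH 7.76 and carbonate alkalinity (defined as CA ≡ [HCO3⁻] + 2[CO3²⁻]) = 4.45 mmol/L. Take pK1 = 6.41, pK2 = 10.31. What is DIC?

CA = [HCO3⁻] + 2[CO3²⁻] = (α₁ + 2α₂)·DIC
At pH 7.76: [H⁺]/K1 = 10^-1.35 = 0.044668, K2/[H⁺] = 10^-2.55 = 0.0028184
α₁ = 1/(1 + 0.044668 + 0.0028184) = 1/1.0475 = 0.9547; α₂ = α₁·K2/[H⁺] = 0.002691
α₁ + 2α₂ = 0.9600
DIC = CA / (α₁ + 2α₂) = 4.45 / 0.9600 = 4.64 mmol/L

DIC = 4.64 mmol/L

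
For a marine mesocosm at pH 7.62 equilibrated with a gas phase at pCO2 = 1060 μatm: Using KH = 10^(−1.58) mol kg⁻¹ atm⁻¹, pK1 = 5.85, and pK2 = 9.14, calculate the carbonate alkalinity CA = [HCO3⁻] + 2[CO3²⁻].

CA = 1.74 mmol/kg

[CO2*] = KH · pCO2 = 10^(−1.58) × 1060×10^-6 = 2.788×10^-5 mol/kg
α₀ = 1/(1 + K1/[H⁺] + K1K2/[H⁺]²) = 1/(1 + 10^+1.77 + 10^+0.25) = 0.01622
DIC = [CO2*]/α₀ = 2.788×10^-5 / 0.01622 = 1.719 mmol/kg
CA = (α₁ + 2α₂)·DIC = (0.9549 + 2×0.02884) × 1.719 = 1.74 mmol/kg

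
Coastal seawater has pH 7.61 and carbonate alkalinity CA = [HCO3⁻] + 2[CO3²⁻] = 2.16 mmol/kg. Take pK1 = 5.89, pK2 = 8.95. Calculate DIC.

CA = [HCO3⁻] + 2[CO3²⁻] = (α₁ + 2α₂)·DIC
At pH 7.61: [H⁺]/K1 = 10^-1.72 = 0.019055, K2/[H⁺] = 10^-1.34 = 0.045709
α₁ = 1/(1 + 0.019055 + 0.045709) = 1/1.0648 = 0.9392; α₂ = α₁·K2/[H⁺] = 0.04293
α₁ + 2α₂ = 1.0250
DIC = CA / (α₁ + 2α₂) = 2.16 / 1.0250 = 2.11 mmol/kg

DIC = 2.11 mmol/kg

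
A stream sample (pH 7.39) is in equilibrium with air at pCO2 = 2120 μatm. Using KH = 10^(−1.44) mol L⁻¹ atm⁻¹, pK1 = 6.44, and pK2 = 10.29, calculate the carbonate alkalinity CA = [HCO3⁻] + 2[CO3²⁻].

[CO2*] = KH · pCO2 = 10^(−1.44) × 2120×10^-6 = 7.697×10^-5 mol/L
α₀ = 1/(1 + K1/[H⁺] + K1K2/[H⁺]²) = 1/(1 + 10^+0.95 + 10^-1.95) = 0.1008
DIC = [CO2*]/α₀ = 7.697×10^-5 / 0.1008 = 0.7639 mmol/L
CA = (α₁ + 2α₂)·DIC = (0.8981 + 2×0.001131) × 0.7639 = 0.688 mmol/L

CA = 0.688 mmol/L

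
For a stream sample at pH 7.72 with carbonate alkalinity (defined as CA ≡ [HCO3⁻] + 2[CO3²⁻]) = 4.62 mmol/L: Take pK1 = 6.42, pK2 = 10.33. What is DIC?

DIC = 4.84 mmol/L

CA = [HCO3⁻] + 2[CO3²⁻] = (α₁ + 2α₂)·DIC
At pH 7.72: [H⁺]/K1 = 10^-1.30 = 0.050119, K2/[H⁺] = 10^-2.61 = 0.0024547
α₁ = 1/(1 + 0.050119 + 0.0024547) = 1/1.0526 = 0.9501; α₂ = α₁·K2/[H⁺] = 0.002332
α₁ + 2α₂ = 0.9547
DIC = CA / (α₁ + 2α₂) = 4.62 / 0.9547 = 4.84 mmol/L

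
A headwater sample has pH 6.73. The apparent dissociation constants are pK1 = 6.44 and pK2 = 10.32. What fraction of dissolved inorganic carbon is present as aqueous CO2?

α₀ = 1 / (1 + K1/[H⁺] + K1K2/[H⁺]²) = 1 / (1 + 10^+0.29 + 10^-3.30)
   = 1 / (1 + 1.9498 + 0.00050119) = 1/2.9503 = 0.3389

α₀ = 0.339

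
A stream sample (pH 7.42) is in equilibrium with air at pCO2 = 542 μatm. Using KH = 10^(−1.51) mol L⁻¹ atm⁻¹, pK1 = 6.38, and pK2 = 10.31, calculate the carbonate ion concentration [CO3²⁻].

[CO2*] = KH · pCO2 = 10^(−1.51) × 542×10^-6 = 1.675×10^-5 mol/L
α₀ = 1/(1 + K1/[H⁺] + K1K2/[H⁺]²) = 1/(1 + 10^+1.04 + 10^-1.85) = 0.08348
DIC = [CO2*]/α₀ = 1.675×10^-5 / 0.08348 = 0.2006 mmol/L
[CO3²⁻] = α₂·DIC; α₂ = 0.001179, so [CO3²⁻] = 0.001179 × 0.2006 = 0.000237 mmol/L = 0.237 μmol/L

[CO3²⁻] = 0.237 μmol/L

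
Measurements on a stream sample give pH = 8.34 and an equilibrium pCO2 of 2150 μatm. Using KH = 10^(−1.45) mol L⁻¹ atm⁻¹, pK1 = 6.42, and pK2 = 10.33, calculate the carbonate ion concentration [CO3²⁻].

[CO2*] = KH · pCO2 = 10^(−1.45) × 2150×10^-6 = 7.628×10^-5 mol/L
α₀ = 1/(1 + K1/[H⁺] + K1K2/[H⁺]²) = 1/(1 + 10^+1.92 + 10^-0.07) = 0.01176
DIC = [CO2*]/α₀ = 7.628×10^-5 / 0.01176 = 6.486 mmol/L
[CO3²⁻] = α₂·DIC; α₂ = 0.01001, so [CO3²⁻] = 0.01001 × 6.486 = 0.0649 mmol/L

[CO3²⁻] = 0.0649 mmol/L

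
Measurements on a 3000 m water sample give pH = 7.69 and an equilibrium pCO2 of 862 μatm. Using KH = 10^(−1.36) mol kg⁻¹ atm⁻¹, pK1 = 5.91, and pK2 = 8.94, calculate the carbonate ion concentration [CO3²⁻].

[CO2*] = KH · pCO2 = 10^(−1.36) × 862×10^-6 = 3.763×10^-5 mol/kg
α₀ = 1/(1 + K1/[H⁺] + K1K2/[H⁺]²) = 1/(1 + 10^+1.78 + 10^+0.53) = 0.01547
DIC = [CO2*]/α₀ = 3.763×10^-5 / 0.01547 = 2.432 mmol/kg
[CO3²⁻] = α₂·DIC; α₂ = 0.05242, so [CO3²⁻] = 0.05242 × 2.432 = 0.127 mmol/kg

[CO3²⁻] = 0.127 mmol/kg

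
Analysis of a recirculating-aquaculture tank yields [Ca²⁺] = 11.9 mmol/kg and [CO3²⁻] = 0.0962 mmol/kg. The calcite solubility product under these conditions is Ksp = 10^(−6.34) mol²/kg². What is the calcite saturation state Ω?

Ω = 2.50

Ksp = 10^(−6.34) = 4.571×10^-7
Ω = [Ca²⁺][CO3²⁻]/Ksp = (11.9×10^-3)(0.0962×10^-3) / 4.571×10^-7 = 2.50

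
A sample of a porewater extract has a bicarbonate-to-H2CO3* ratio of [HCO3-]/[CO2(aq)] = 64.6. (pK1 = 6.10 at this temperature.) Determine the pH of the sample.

pH = 7.91

From K1 = [H⁺][HCO3-]/[CO2(aq)]:  pH = pK1 + log₁₀([HCO3-]/[CO2(aq)])
log₁₀(64.6) = +1.810
pH = 6.10 + (+1.810) = 7.91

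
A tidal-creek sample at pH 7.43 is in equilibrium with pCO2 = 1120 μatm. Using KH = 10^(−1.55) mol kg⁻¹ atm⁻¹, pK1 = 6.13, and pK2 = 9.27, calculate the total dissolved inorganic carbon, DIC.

DIC = 0.670 mmol/kg

[CO2*] = KH · pCO2 = 10^(−1.55) × 1120×10^-6 = 3.157×10^-5 mol/kg
α₀ = 1/(1 + K1/[H⁺] + K1K2/[H⁺]²) = 1/(1 + 10^+1.30 + 10^-0.54) = 0.04708
DIC = [CO2*]/α₀ = 3.157×10^-5 / 0.04708 = 0.670 mmol/kg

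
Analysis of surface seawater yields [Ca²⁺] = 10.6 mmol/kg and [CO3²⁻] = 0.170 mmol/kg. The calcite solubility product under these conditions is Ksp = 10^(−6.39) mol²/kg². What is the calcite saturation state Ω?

Ω = 4.42

Ksp = 10^(−6.39) = 4.074×10^-7
Ω = [Ca²⁺][CO3²⁻]/Ksp = (10.6×10^-3)(0.170×10^-3) / 4.074×10^-7 = 4.42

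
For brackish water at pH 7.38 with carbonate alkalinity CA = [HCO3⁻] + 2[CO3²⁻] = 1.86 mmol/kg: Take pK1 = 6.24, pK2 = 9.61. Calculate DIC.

CA = [HCO3⁻] + 2[CO3²⁻] = (α₁ + 2α₂)·DIC
At pH 7.38: [H⁺]/K1 = 10^-1.14 = 0.072444, K2/[H⁺] = 10^-2.23 = 0.0058884
α₁ = 1/(1 + 0.072444 + 0.0058884) = 1/1.0783 = 0.9274; α₂ = α₁·K2/[H⁺] = 0.005461
α₁ + 2α₂ = 0.9383
DIC = CA / (α₁ + 2α₂) = 1.86 / 0.9383 = 1.98 mmol/kg

DIC = 1.98 mmol/kg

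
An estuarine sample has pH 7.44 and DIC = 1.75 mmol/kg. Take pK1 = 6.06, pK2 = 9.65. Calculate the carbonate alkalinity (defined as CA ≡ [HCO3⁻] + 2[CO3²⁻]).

CA = [HCO3⁻] + 2[CO3²⁻] = (α₁ + 2α₂)·DIC
At pH 7.44: [H⁺]/K1 = 10^-1.38 = 0.041687, K2/[H⁺] = 10^-2.21 = 0.0061660
α₁ = 1/(1 + 0.041687 + 0.0061660) = 1/1.0479 = 0.9543; α₂ = α₁·K2/[H⁺] = 0.005884
α₁ + 2α₂ = 0.9661
CA = 0.9661 × 1.75 = 1.69 mmol/kg

CA = 1.69 mmol/kg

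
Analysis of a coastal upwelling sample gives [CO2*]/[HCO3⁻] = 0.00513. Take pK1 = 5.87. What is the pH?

From K1 = [H⁺][HCO3⁻]/[CO2*]:  pH = pK1 − log₁₀([CO2*]/[HCO3⁻])
log₁₀(0.00513) = -2.290
pH = 5.87 − (-2.290) = 8.16

pH = 8.16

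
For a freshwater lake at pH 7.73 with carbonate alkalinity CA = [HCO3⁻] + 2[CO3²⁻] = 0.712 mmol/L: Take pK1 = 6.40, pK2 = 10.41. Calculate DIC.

CA = [HCO3⁻] + 2[CO3²⁻] = (α₁ + 2α₂)·DIC
At pH 7.73: [H⁺]/K1 = 10^-1.33 = 0.046774, K2/[H⁺] = 10^-2.68 = 0.0020893
α₁ = 1/(1 + 0.046774 + 0.0020893) = 1/1.0489 = 0.9534; α₂ = α₁·K2/[H⁺] = 0.001992
α₁ + 2α₂ = 0.9574
DIC = CA / (α₁ + 2α₂) = 0.712 / 0.9574 = 0.744 mmol/L

DIC = 0.744 mmol/L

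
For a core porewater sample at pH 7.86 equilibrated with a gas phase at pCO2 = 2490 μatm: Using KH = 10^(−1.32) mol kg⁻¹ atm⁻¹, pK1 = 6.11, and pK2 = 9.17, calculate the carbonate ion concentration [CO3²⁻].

[CO3²⁻] = 0.328 mmol/kg

[CO2*] = KH · pCO2 = 10^(−1.32) × 2490×10^-6 = 1.192×10^-4 mol/kg
α₀ = 1/(1 + K1/[H⁺] + K1K2/[H⁺]²) = 1/(1 + 10^+1.75 + 10^+0.44) = 0.01667
DIC = [CO2*]/α₀ = 1.192×10^-4 / 0.01667 = 7.149 mmol/kg
[CO3²⁻] = α₂·DIC; α₂ = 0.04591, so [CO3²⁻] = 0.04591 × 7.149 = 0.328 mmol/kg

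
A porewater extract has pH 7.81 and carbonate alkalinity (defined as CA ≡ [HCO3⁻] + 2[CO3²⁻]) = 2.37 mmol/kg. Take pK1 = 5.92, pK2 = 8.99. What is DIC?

CA = [HCO3⁻] + 2[CO3²⁻] = (α₁ + 2α₂)·DIC
At pH 7.81: [H⁺]/K1 = 10^-1.89 = 0.012882, K2/[H⁺] = 10^-1.18 = 0.066069
α₁ = 1/(1 + 0.012882 + 0.066069) = 1/1.0790 = 0.9268; α₂ = α₁·K2/[H⁺] = 0.06123
α₁ + 2α₂ = 1.0493
DIC = CA / (α₁ + 2α₂) = 2.37 / 1.0493 = 2.26 mmol/kg

DIC = 2.26 mmol/kg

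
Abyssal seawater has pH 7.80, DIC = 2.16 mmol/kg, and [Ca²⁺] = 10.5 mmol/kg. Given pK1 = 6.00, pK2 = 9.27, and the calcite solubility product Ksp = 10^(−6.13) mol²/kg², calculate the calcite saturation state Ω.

α₂ = 1 / (1 + [H⁺]/K2 + [H⁺]²/(K1K2)) = 1 / (1 + 10^+1.47 + 10^-0.33)
   = 1 / (1 + 29.512 + 0.46774) = 1/30.980 = 0.03228
[CO3²⁻] = α₂ × DIC = 0.03228 × 2.16 = 0.06972 mmol/kg
Ksp = 10^(−6.13) = 7.413×10^-7
Ω = [Ca²⁺][CO3²⁻]/Ksp = (10.5×10^-3)(6.972×10^-5) / 7.413×10^-7 = 0.988

Ω = 0.988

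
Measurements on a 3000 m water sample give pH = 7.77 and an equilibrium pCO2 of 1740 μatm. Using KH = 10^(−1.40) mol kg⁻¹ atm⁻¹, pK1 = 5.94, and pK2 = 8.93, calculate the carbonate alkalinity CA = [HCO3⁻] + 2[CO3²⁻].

[CO2*] = KH · pCO2 = 10^(−1.40) × 1740×10^-6 = 6.927×10^-5 mol/kg
α₀ = 1/(1 + K1/[H⁺] + K1K2/[H⁺]²) = 1/(1 + 10^+1.83 + 10^+0.67) = 0.01365
DIC = [CO2*]/α₀ = 6.927×10^-5 / 0.01365 = 5.077 mmol/kg
CA = (α₁ + 2α₂)·DIC = (0.9225 + 2×0.06382) × 5.077 = 5.33 mmol/kg

CA = 5.33 mmol/kg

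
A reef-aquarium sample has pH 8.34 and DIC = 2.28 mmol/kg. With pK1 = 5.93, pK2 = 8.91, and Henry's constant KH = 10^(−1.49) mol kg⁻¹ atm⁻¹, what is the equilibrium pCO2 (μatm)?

α₀ = 1 / (1 + K1/[H⁺] + K1K2/[H⁺]²) = 1 / (1 + 10^+2.41 + 10^+1.84)
   = 1 / (1 + 257.04 + 69.183) = 1/327.22 = 0.003056
[CO2*] = α₀ × DIC = 0.003056 × 2.28 = 0.006968 mmol/kg = 6.968 μmol/kg
pCO2 = [CO2*]/KH = 6.968×10^-6 / 3.236×10^-2 = 215 μatm

pCO2 = 215 μatm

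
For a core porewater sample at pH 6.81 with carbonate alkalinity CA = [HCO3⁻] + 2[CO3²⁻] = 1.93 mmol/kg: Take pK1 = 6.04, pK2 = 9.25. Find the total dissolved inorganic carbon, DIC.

DIC = 2.25 mmol/kg

CA = [HCO3⁻] + 2[CO3²⁻] = (α₁ + 2α₂)·DIC
At pH 6.81: [H⁺]/K1 = 10^-0.77 = 0.16982, K2/[H⁺] = 10^-2.44 = 0.0036308
α₁ = 1/(1 + 0.16982 + 0.0036308) = 1/1.1735 = 0.8522; α₂ = α₁·K2/[H⁺] = 0.003094
α₁ + 2α₂ = 0.8584
DIC = CA / (α₁ + 2α₂) = 1.93 / 0.8584 = 2.25 mmol/kg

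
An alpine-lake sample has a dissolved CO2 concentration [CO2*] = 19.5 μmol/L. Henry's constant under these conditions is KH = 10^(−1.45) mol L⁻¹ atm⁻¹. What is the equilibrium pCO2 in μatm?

KH = 10^(−1.45) = 3.548×10^-2 mol L⁻¹ atm⁻¹
pCO2 = [CO2*]/KH = 19.5×10^-6 / 3.548×10^-2 = 5.50×10^-4 atm = 550 μatm

pCO2 = 550 μatm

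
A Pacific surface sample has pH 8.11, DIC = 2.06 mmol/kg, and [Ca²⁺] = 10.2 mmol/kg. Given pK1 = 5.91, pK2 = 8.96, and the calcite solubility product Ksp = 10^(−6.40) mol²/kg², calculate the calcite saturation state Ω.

α₂ = 1 / (1 + [H⁺]/K2 + [H⁺]²/(K1K2)) = 1 / (1 + 10^+0.85 + 10^-1.35)
   = 1 / (1 + 7.0795 + 0.044668) = 1/8.1241 = 0.1231
[CO3²⁻] = α₂ × DIC = 0.1231 × 2.06 = 0.2536 mmol/kg
Ksp = 10^(−6.40) = 3.981×10^-7
Ω = [Ca²⁺][CO3²⁻]/Ksp = (10.2×10^-3)(2.536×10^-4) / 3.981×10^-7 = 6.50

Ω = 6.50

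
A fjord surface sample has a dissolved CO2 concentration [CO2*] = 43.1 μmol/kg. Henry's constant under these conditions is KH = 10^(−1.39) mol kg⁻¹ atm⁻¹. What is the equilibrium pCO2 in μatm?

pCO2 = 1060 μatm

KH = 10^(−1.39) = 4.074×10^-2 mol kg⁻¹ atm⁻¹
pCO2 = [CO2*]/KH = 43.1×10^-6 / 4.074×10^-2 = 1.06×10^-3 atm = 1060 μatm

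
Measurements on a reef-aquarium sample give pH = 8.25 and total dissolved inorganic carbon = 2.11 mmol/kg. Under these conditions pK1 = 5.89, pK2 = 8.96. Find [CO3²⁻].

α₂ = 1 / (1 + [H⁺]/K2 + [H⁺]²/(K1K2)) = 1 / (1 + 10^+0.71 + 10^-1.65)
   = 1 / (1 + 5.1286 + 0.022387) = 1/6.1510 = 0.1626
[CO3²⁻] = α₂ × DIC = 0.1626 × 2.11 = 0.343 mmol/kg

[CO3²⁻] = 0.343 mmol/kg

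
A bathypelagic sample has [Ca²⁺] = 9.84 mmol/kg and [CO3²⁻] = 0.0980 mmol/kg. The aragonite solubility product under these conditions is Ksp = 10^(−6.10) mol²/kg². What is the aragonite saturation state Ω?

Ω = 1.21

Ksp = 10^(−6.10) = 7.943×10^-7
Ω = [Ca²⁺][CO3²⁻]/Ksp = (9.84×10^-3)(0.0980×10^-3) / 7.943×10^-7 = 1.21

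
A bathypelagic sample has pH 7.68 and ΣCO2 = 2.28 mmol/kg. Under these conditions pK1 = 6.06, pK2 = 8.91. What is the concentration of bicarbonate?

α₁ = 1 / (1 + [H⁺]/K1 + K2/[H⁺]) = 1 / (1 + 10^-1.62 + 10^-1.23)
   = 1 / (1 + 0.023988 + 0.058884) = 1/1.0829 = 0.9235
[HCO3⁻] = α₁ × DIC = 0.9235 × 2.28 = 2.11 mmol/kg

[HCO3⁻] = 2.11 mmol/kg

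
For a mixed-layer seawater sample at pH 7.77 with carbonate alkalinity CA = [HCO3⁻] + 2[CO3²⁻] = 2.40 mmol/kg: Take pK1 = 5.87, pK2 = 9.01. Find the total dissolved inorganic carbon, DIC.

DIC = 2.30 mmol/kg

CA = [HCO3⁻] + 2[CO3²⁻] = (α₁ + 2α₂)·DIC
At pH 7.77: [H⁺]/K1 = 10^-1.90 = 0.012589, K2/[H⁺] = 10^-1.24 = 0.057544
α₁ = 1/(1 + 0.012589 + 0.057544) = 1/1.0701 = 0.9345; α₂ = α₁·K2/[H⁺] = 0.05377
α₁ + 2α₂ = 1.0420
DIC = CA / (α₁ + 2α₂) = 2.40 / 1.0420 = 2.30 mmol/kg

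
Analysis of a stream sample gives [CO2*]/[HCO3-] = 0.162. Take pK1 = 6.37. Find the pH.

pH = 7.16

From K1 = [H⁺][HCO3-]/[CO2*]:  pH = pK1 − log₁₀([CO2*]/[HCO3-])
log₁₀(0.162) = -0.790
pH = 6.37 − (-0.790) = 7.16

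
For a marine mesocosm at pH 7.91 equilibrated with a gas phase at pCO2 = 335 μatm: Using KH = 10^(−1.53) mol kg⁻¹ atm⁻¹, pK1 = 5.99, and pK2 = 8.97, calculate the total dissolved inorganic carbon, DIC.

DIC = 0.904 mmol/kg

[CO2*] = KH · pCO2 = 10^(−1.53) × 335×10^-6 = 9.887×10^-6 mol/kg
α₀ = 1/(1 + K1/[H⁺] + K1K2/[H⁺]²) = 1/(1 + 10^+1.92 + 10^+0.86) = 0.01094
DIC = [CO2*]/α₀ = 9.887×10^-6 / 0.01094 = 0.904 mmol/kg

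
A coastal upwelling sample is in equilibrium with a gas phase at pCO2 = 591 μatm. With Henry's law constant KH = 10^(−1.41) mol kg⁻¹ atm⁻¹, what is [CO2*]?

[CO2*] = 23.0 μmol/kg

KH = 10^(−1.41) = 3.890×10^-2 mol kg⁻¹ atm⁻¹
[CO2*] = KH · pCO2 = 3.890×10^-2 × 591×10^-6 atm = 2.30×10^-5 mol/kg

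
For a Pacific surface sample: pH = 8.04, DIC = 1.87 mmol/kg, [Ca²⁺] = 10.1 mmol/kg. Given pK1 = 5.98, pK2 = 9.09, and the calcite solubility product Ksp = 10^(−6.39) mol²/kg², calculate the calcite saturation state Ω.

α₂ = 1 / (1 + [H⁺]/K2 + [H⁺]²/(K1K2)) = 1 / (1 + 10^+1.05 + 10^-1.01)
   = 1 / (1 + 11.220 + 0.097724) = 1/12.318 = 0.08118
[CO3²⁻] = α₂ × DIC = 0.08118 × 1.87 = 0.1518 mmol/kg
Ksp = 10^(−6.39) = 4.074×10^-7
Ω = [Ca²⁺][CO3²⁻]/Ksp = (10.1×10^-3)(1.518×10^-4) / 4.074×10^-7 = 3.76

Ω = 3.76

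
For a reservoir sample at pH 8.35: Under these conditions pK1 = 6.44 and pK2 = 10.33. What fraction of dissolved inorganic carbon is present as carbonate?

α₂ = 1 / (1 + [H⁺]/K2 + [H⁺]²/(K1K2)) = 1 / (1 + 10^+1.98 + 10^+0.07)
   = 1 / (1 + 95.499 + 1.1749) = 1/97.674 = 0.01024

α₂ = 0.0102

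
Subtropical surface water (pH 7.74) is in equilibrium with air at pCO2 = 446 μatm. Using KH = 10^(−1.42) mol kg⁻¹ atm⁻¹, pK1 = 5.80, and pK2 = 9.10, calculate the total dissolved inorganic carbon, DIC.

[CO2*] = KH · pCO2 = 10^(−1.42) × 446×10^-6 = 1.696×10^-5 mol/kg
α₀ = 1/(1 + K1/[H⁺] + K1K2/[H⁺]²) = 1/(1 + 10^+1.94 + 10^+0.58) = 0.01088
DIC = [CO2*]/α₀ = 1.696×10^-5 / 0.01088 = 1.56 mmol/kg

DIC = 1.56 mmol/kg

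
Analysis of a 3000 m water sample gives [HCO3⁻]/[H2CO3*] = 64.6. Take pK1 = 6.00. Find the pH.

pH = 7.81

From K1 = [H⁺][HCO3⁻]/[H2CO3*]:  pH = pK1 + log₁₀([HCO3⁻]/[H2CO3*])
log₁₀(64.6) = +1.810
pH = 6.00 + (+1.810) = 7.81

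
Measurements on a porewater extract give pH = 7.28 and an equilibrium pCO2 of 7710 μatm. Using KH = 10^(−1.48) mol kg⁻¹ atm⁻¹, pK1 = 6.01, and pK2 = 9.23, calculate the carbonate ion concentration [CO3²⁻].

[CO2*] = KH · pCO2 = 10^(−1.48) × 7710×10^-6 = 2.553×10^-4 mol/kg
α₀ = 1/(1 + K1/[H⁺] + K1K2/[H⁺]²) = 1/(1 + 10^+1.27 + 10^-0.68) = 0.05043
DIC = [CO2*]/α₀ = 2.553×10^-4 / 0.05043 = 5.063 mmol/kg
[CO3²⁻] = α₂·DIC; α₂ = 0.01054, so [CO3²⁻] = 0.01054 × 5.063 = 0.0533 mmol/kg

[CO3²⁻] = 0.0533 mmol/kg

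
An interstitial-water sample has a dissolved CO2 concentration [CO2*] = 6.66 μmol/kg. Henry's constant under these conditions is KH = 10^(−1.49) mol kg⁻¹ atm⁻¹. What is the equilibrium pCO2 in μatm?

KH = 10^(−1.49) = 3.236×10^-2 mol kg⁻¹ atm⁻¹
pCO2 = [CO2*]/KH = 6.66×10^-6 / 3.236×10^-2 = 2.06×10^-4 atm = 206 μatm

pCO2 = 206 μatm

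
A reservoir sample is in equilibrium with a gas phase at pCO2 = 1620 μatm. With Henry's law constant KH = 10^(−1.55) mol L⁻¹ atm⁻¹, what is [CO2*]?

KH = 10^(−1.55) = 2.818×10^-2 mol L⁻¹ atm⁻¹
[CO2*] = KH · pCO2 = 2.818×10^-2 × 1620×10^-6 atm = 4.57×10^-5 mol/L

[CO2*] = 45.7 μmol/L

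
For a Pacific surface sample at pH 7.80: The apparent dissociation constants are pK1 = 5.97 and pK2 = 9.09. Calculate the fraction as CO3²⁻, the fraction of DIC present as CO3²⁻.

α₂ = 1 / (1 + [H⁺]/K2 + [H⁺]²/(K1K2)) = 1 / (1 + 10^+1.29 + 10^-0.54)
   = 1 / (1 + 19.498 + 0.28840) = 1/20.787 = 0.04811

α₂ = 0.0481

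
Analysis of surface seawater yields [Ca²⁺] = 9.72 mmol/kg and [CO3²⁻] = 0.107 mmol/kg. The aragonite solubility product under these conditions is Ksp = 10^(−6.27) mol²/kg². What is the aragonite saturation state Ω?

Ω = 1.94

Ksp = 10^(−6.27) = 5.370×10^-7
Ω = [Ca²⁺][CO3²⁻]/Ksp = (9.72×10^-3)(0.107×10^-3) / 5.370×10^-7 = 1.94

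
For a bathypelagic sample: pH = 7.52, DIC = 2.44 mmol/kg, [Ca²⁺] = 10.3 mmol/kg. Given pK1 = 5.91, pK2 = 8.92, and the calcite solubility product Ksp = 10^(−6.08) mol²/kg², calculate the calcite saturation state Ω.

α₂ = 1 / (1 + [H⁺]/K2 + [H⁺]²/(K1K2)) = 1 / (1 + 10^+1.40 + 10^-0.21)
   = 1 / (1 + 25.119 + 0.61660) = 1/26.735 = 0.03740
[CO3²⁻] = α₂ × DIC = 0.03740 × 2.44 = 0.09126 mmol/kg
Ksp = 10^(−6.08) = 8.318×10^-7
Ω = [Ca²⁺][CO3²⁻]/Ksp = (10.3×10^-3)(9.126×10^-5) / 8.318×10^-7 = 1.13

Ω = 1.13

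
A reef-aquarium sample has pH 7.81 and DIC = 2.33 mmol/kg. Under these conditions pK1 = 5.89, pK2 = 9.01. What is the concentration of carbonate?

[CO3²⁻] = 0.137 mmol/kg

α₂ = 1 / (1 + [H⁺]/K2 + [H⁺]²/(K1K2)) = 1 / (1 + 10^+1.20 + 10^-0.72)
   = 1 / (1 + 15.849 + 0.19055) = 1/17.039 = 0.05869
[CO3²⁻] = α₂ × DIC = 0.05869 × 2.33 = 0.137 mmol/kg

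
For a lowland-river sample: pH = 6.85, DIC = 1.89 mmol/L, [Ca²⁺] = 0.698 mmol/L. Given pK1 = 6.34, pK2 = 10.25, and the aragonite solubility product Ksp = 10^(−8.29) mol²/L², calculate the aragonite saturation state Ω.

Ω = 0.0782

α₂ = 1 / (1 + [H⁺]/K2 + [H⁺]²/(K1K2)) = 1 / (1 + 10^+3.40 + 10^+2.89)
   = 1 / (1 + 2511.9 + 776.25) = 1/3289.1 = 0.0003040
[CO3²⁻] = α₂ × DIC = 0.0003040 × 1.89 = 0.0005746 mmol/L = 0.5746 μmol/L
Ksp = 10^(−8.29) = 5.129×10^-9
Ω = [Ca²⁺][CO3²⁻]/Ksp = (0.698×10^-3)(5.746×10^-7) / 5.129×10^-9 = 0.0782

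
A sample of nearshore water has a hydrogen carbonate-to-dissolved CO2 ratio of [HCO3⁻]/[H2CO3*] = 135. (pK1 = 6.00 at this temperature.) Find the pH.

From K1 = [H⁺][HCO3⁻]/[H2CO3*]:  pH = pK1 + log₁₀([HCO3⁻]/[H2CO3*])
log₁₀(135) = +2.130
pH = 6.00 + (+2.130) = 8.13

pH = 8.13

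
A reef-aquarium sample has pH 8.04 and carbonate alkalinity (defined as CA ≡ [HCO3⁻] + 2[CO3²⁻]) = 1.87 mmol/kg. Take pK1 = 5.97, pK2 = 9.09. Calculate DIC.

CA = [HCO3⁻] + 2[CO3²⁻] = (α₁ + 2α₂)·DIC
At pH 8.04: [H⁺]/K1 = 10^-2.07 = 0.0085114, K2/[H⁺] = 10^-1.05 = 0.089125
α₁ = 1/(1 + 0.0085114 + 0.089125) = 1/1.0976 = 0.9110; α₂ = α₁·K2/[H⁺] = 0.08120
α₁ + 2α₂ = 1.0734
DIC = CA / (α₁ + 2α₂) = 1.87 / 1.0734 = 1.74 mmol/kg

DIC = 1.74 mmol/kg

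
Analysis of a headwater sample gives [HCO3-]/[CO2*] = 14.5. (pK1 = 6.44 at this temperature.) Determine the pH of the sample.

From K1 = [H⁺][HCO3-]/[CO2*]:  pH = pK1 + log₁₀([HCO3-]/[CO2*])
log₁₀(14.5) = +1.161
pH = 6.44 + (+1.161) = 7.60

pH = 7.60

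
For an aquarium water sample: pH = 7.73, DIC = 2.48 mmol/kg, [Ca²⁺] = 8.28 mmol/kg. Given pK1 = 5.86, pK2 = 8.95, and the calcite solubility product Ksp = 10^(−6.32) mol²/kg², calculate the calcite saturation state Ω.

Ω = 2.41

α₂ = 1 / (1 + [H⁺]/K2 + [H⁺]²/(K1K2)) = 1 / (1 + 10^+1.22 + 10^-0.65)
   = 1 / (1 + 16.596 + 0.22387) = 1/17.820 = 0.05612
[CO3²⁻] = α₂ × DIC = 0.05612 × 2.48 = 0.1392 mmol/kg
Ksp = 10^(−6.32) = 4.786×10^-7
Ω = [Ca²⁺][CO3²⁻]/Ksp = (8.28×10^-3)(1.392×10^-4) / 4.786×10^-7 = 2.41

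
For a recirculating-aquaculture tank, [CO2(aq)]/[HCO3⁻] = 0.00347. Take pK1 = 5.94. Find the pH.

From K1 = [H⁺][HCO3⁻]/[CO2(aq)]:  pH = pK1 − log₁₀([CO2(aq)]/[HCO3⁻])
log₁₀(0.00347) = -2.460
pH = 5.94 − (-2.460) = 8.40

pH = 8.40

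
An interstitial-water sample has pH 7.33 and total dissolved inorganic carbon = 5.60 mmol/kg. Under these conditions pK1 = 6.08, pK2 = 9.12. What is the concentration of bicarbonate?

[HCO3⁻] = 5.22 mmol/kg

α₁ = 1 / (1 + [H⁺]/K1 + K2/[H⁺]) = 1 / (1 + 10^-1.25 + 10^-1.79)
   = 1 / (1 + 0.056234 + 0.016218) = 1/1.0725 = 0.9324
[HCO3⁻] = α₁ × DIC = 0.9324 × 5.60 = 5.22 mmol/kg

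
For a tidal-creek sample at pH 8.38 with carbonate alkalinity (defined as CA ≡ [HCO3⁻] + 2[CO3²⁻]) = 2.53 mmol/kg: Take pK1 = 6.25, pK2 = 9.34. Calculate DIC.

CA = [HCO3⁻] + 2[CO3²⁻] = (α₁ + 2α₂)·DIC
At pH 8.38: [H⁺]/K1 = 10^-2.13 = 0.0074131, K2/[H⁺] = 10^-0.96 = 0.10965
α₁ = 1/(1 + 0.0074131 + 0.10965) = 1/1.1171 = 0.8952; α₂ = α₁·K2/[H⁺] = 0.09816
α₁ + 2α₂ = 1.0915
DIC = CA / (α₁ + 2α₂) = 2.53 / 1.0915 = 2.32 mmol/kg

DIC = 2.32 mmol/kg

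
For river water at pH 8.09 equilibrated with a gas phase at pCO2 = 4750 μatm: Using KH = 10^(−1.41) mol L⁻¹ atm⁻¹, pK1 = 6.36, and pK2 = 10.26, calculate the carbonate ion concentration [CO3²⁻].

[CO2*] = KH · pCO2 = 10^(−1.41) × 4750×10^-6 = 1.848×10^-4 mol/L
α₀ = 1/(1 + K1/[H⁺] + K1K2/[H⁺]²) = 1/(1 + 10^+1.73 + 10^-0.44) = 0.01816
DIC = [CO2*]/α₀ = 1.848×10^-4 / 0.01816 = 10.18 mmol/L
[CO3²⁻] = α₂·DIC; α₂ = 0.006593, so [CO3²⁻] = 0.006593 × 10.18 = 0.0671 mmol/L

[CO3²⁻] = 0.0671 mmol/L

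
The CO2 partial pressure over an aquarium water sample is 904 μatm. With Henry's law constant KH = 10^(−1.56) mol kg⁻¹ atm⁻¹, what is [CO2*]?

[CO2*] = 24.9 μmol/kg

KH = 10^(−1.56) = 2.754×10^-2 mol kg⁻¹ atm⁻¹
[CO2*] = KH · pCO2 = 2.754×10^-2 × 904×10^-6 atm = 2.49×10^-5 mol/kg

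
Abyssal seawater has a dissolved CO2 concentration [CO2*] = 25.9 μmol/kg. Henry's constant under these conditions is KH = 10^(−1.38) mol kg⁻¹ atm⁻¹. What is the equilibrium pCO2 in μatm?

pCO2 = 621 μatm

KH = 10^(−1.38) = 4.169×10^-2 mol kg⁻¹ atm⁻¹
pCO2 = [CO2*]/KH = 25.9×10^-6 / 4.169×10^-2 = 6.21×10^-4 atm = 621 μatm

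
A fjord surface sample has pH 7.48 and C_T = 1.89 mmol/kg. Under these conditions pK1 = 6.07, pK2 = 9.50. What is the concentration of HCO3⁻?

[HCO3⁻] = 1.80 mmol/kg

α₁ = 1 / (1 + [H⁺]/K1 + K2/[H⁺]) = 1 / (1 + 10^-1.41 + 10^-2.02)
   = 1 / (1 + 0.038905 + 0.0095499) = 1/1.0485 = 0.9538
[HCO3⁻] = α₁ × DIC = 0.9538 × 1.89 = 1.80 mmol/kg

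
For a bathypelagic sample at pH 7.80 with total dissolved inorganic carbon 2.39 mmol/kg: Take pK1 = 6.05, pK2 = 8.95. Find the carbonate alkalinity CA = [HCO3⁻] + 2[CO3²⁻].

CA = 2.51 mmol/kg

CA = [HCO3⁻] + 2[CO3²⁻] = (α₁ + 2α₂)·DIC
At pH 7.80: [H⁺]/K1 = 10^-1.75 = 0.017783, K2/[H⁺] = 10^-1.15 = 0.070795
α₁ = 1/(1 + 0.017783 + 0.070795) = 1/1.0886 = 0.9186; α₂ = α₁·K2/[H⁺] = 0.06503
α₁ + 2α₂ = 1.0487
CA = 1.0487 × 2.39 = 2.51 mmol/kg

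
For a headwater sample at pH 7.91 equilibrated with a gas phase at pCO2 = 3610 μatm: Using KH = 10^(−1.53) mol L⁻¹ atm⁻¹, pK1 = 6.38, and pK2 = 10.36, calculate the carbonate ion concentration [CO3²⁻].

[CO2*] = KH · pCO2 = 10^(−1.53) × 3610×10^-6 = 1.065×10^-4 mol/L
α₀ = 1/(1 + K1/[H⁺] + K1K2/[H⁺]²) = 1/(1 + 10^+1.53 + 10^-0.92) = 0.02857
DIC = [CO2*]/α₀ = 1.065×10^-4 / 0.02857 = 3.729 mmol/L
[CO3²⁻] = α₂·DIC; α₂ = 0.003435, so [CO3²⁻] = 0.003435 × 3.729 = 0.0128 mmol/L = 12.8 μmol/L

[CO3²⁻] = 12.8 μmol/L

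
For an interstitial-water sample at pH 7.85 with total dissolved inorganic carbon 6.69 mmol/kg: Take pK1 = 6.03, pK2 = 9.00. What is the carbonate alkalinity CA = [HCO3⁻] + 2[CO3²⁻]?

CA = [HCO3⁻] + 2[CO3²⁻] = (α₁ + 2α₂)·DIC
At pH 7.85: [H⁺]/K1 = 10^-1.82 = 0.015136, K2/[H⁺] = 10^-1.15 = 0.070795
α₁ = 1/(1 + 0.015136 + 0.070795) = 1/1.0859 = 0.9209; α₂ = α₁·K2/[H⁺] = 0.06519
α₁ + 2α₂ = 1.0513
CA = 1.0513 × 6.69 = 7.03 mmol/kg

CA = 7.03 mmol/kg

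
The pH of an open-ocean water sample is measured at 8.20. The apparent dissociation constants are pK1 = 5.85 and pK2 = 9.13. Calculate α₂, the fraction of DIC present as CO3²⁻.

α₂ = 1 / (1 + [H⁺]/K2 + [H⁺]²/(K1K2)) = 1 / (1 + 10^+0.93 + 10^-1.42)
   = 1 / (1 + 8.5114 + 0.038019) = 1/9.5494 = 0.1047

α₂ = 0.105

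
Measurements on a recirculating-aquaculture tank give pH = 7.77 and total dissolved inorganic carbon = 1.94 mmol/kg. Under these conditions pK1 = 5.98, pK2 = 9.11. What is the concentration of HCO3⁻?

[HCO3⁻] = 1.83 mmol/kg

α₁ = 1 / (1 + [H⁺]/K1 + K2/[H⁺]) = 1 / (1 + 10^-1.79 + 10^-1.34)
   = 1 / (1 + 0.016218 + 0.045709) = 1/1.0619 = 0.9417
[HCO3⁻] = α₁ × DIC = 0.9417 × 1.94 = 1.83 mmol/kg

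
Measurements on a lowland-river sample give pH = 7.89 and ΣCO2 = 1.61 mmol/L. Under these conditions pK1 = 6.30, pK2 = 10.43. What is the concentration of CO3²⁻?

[CO3²⁻] = 4.51 μmol/L

α₂ = 1 / (1 + [H⁺]/K2 + [H⁺]²/(K1K2)) = 1 / (1 + 10^+2.54 + 10^+0.95)
   = 1 / (1 + 346.74 + 8.9125) = 1/356.65 = 0.002804
[CO3²⁻] = α₂ × DIC = 0.002804 × 1.61 = 0.00451 mmol/L = 4.51 μmol/L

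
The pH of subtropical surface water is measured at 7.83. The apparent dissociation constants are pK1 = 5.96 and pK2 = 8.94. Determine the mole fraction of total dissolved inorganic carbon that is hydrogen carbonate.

α₁ = 1 / (1 + [H⁺]/K1 + K2/[H⁺]) = 1 / (1 + 10^-1.87 + 10^-1.11)
   = 1 / (1 + 0.013490 + 0.077625) = 1/1.0911 = 0.9165

α₁ = 0.916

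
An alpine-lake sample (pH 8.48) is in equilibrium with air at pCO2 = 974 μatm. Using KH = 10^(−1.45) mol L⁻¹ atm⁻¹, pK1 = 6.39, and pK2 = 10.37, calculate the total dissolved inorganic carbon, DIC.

DIC = 4.34 mmol/L

[CO2*] = KH · pCO2 = 10^(−1.45) × 974×10^-6 = 3.456×10^-5 mol/L
α₀ = 1/(1 + K1/[H⁺] + K1K2/[H⁺]²) = 1/(1 + 10^+2.09 + 10^+0.20) = 0.007961
DIC = [CO2*]/α₀ = 3.456×10^-5 / 0.007961 = 4.34 mmol/L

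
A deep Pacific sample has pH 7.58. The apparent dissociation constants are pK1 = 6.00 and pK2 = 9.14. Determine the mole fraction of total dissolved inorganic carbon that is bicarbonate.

α₁ = 1 / (1 + [H⁺]/K1 + K2/[H⁺]) = 1 / (1 + 10^-1.58 + 10^-1.56)
   = 1 / (1 + 0.026303 + 0.027542) = 1/1.0538 = 0.9489

α₁ = 0.949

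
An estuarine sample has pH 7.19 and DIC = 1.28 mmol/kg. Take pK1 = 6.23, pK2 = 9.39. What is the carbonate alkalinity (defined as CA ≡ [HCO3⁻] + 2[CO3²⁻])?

CA = [HCO3⁻] + 2[CO3²⁻] = (α₁ + 2α₂)·DIC
At pH 7.19: [H⁺]/K1 = 10^-0.96 = 0.10965, K2/[H⁺] = 10^-2.20 = 0.0063096
α₁ = 1/(1 + 0.10965 + 0.0063096) = 1/1.1160 = 0.8961; α₂ = α₁·K2/[H⁺] = 0.005654
α₁ + 2α₂ = 0.9074
CA = 0.9074 × 1.28 = 1.16 mmol/kg

CA = 1.16 mmol/kg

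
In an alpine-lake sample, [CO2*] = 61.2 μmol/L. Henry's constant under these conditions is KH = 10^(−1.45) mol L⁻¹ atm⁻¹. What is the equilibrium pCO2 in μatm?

KH = 10^(−1.45) = 3.548×10^-2 mol L⁻¹ atm⁻¹
pCO2 = [CO2*]/KH = 61.2×10^-6 / 3.548×10^-2 = 1.72×10^-3 atm = 1720 μatm

pCO2 = 1720 μatm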